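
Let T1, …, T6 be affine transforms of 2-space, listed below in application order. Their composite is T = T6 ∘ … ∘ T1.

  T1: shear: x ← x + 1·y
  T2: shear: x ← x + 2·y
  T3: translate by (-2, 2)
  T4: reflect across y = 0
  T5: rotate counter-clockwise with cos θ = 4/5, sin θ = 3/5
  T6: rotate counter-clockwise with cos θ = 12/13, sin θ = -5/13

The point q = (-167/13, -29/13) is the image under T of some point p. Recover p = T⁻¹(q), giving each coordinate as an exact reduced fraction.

T1 = [1 1 0; 0 1 0; 0 0 1]
T2·T1 = [1 3 0; 0 1 0; 0 0 1]
T3·…·T1 = [1 3 -2; 0 1 2; 0 0 1]
T4·…·T1 = [1 3 -2; 0 -1 -2; 0 0 1]
T5·…·T1 = [4/5 3 -2/5; 3/5 1 -14/5; 0 0 1]
T6·…·T1 = [63/65 41/13 -94/65; 16/65 -3/13 -158/65; 0 0 1]
det M = -1; M⁻¹ = [3/13 41/13 8; 16/65 -63/65 -2; 0 0 1]
M⁻¹ · (-167/13, -29/13)ᵀ = (-2, -3)ᵀ

p = (-2, -3)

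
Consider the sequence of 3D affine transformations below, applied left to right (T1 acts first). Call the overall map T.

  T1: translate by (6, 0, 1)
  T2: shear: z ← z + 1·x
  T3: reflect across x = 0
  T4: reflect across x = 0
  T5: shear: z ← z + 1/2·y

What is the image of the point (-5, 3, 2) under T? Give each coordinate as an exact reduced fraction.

T(p) = (1, 3, 11/2)

T1 translate by (6, 0, 1): (-5, 3, 2) → (1, 3, 3)
T2 shear: z ← z + 1·x: (1, 3, 3) → (1, 3, 4)
T3 reflect across x = 0: (1, 3, 4) → (-1, 3, 4)
T4 reflect across x = 0: (-1, 3, 4) → (1, 3, 4)
T5 shear: z ← z + 1/2·y: (1, 3, 4) → (1, 3, 11/2)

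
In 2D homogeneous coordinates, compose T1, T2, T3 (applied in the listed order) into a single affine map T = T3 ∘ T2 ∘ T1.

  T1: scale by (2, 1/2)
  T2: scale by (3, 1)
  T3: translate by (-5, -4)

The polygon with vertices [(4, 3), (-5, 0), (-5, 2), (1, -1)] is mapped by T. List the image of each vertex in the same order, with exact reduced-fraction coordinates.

image vertices: (19, -5/2), (-35, -4), (-35, -3), (1, -9/2)

T1 scale by (2, 1/2): (4, 3) → (8, 3/2); (-5, 0) → (-10, 0); (-5, 2) → (-10, 1); (1, -1) → (2, -1/2)
T2 scale by (3, 1): (8, 3/2) → (24, 3/2); (-10, 0) → (-30, 0); (-10, 1) → (-30, 1); (2, -1/2) → (6, -1/2)
T3 translate by (-5, -4): (24, 3/2) → (19, -5/2); (-30, 0) → (-35, -4); (-30, 1) → (-35, -3); (6, -1/2) → (1, -9/2)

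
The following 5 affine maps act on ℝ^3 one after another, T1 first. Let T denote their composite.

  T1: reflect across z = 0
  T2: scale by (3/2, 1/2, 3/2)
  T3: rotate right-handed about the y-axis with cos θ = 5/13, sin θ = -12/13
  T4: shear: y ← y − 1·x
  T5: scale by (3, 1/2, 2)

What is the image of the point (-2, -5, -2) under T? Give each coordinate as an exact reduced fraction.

T1 reflect across z = 0: (-2, -5, -2) → (-2, -5, 2)
T2 scale by (3/2, 1/2, 3/2): (-2, -5, 2) → (-3, -5/2, 3)
T3 rotate right-handed about the y-axis with cos θ = 5/13, sin θ = -12/13: (-3, -5/2, 3) → (-51/13, -5/2, -21/13)
T4 shear: y ← y − 1·x: (-51/13, -5/2, -21/13) → (-51/13, 37/26, -21/13)
T5 scale by (3, 1/2, 2): (-51/13, 37/26, -21/13) → (-153/13, 37/52, -42/13)

T(p) = (-153/13, 37/52, -42/13)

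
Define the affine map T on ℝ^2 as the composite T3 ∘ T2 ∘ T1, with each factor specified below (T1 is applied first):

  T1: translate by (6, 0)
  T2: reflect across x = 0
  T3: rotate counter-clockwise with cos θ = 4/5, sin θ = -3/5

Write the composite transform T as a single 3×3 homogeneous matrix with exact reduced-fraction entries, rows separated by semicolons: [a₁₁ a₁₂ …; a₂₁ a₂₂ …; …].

T = [-4/5 3/5 -24/5; 3/5 4/5 18/5; 0 0 1]

T1 = [1 0 6; 0 1 0; 0 0 1]
T2·T1 = [-1 0 -6; 0 1 0; 0 0 1]
T3·…·T1 = [-4/5 3/5 -24/5; 3/5 4/5 18/5; 0 0 1]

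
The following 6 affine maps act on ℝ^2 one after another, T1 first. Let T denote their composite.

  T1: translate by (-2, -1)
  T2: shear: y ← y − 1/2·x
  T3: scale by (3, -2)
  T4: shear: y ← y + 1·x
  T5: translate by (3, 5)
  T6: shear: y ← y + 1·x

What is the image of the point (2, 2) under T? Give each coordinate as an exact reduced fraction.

T(p) = (3, 6)

T1 translate by (-2, -1): (2, 2) → (0, 1)
T2 shear: y ← y − 1/2·x: (0, 1) → (0, 1)
T3 scale by (3, -2): (0, 1) → (0, -2)
T4 shear: y ← y + 1·x: (0, -2) → (0, -2)
T5 translate by (3, 5): (0, -2) → (3, 3)
T6 shear: y ← y + 1·x: (3, 3) → (3, 6)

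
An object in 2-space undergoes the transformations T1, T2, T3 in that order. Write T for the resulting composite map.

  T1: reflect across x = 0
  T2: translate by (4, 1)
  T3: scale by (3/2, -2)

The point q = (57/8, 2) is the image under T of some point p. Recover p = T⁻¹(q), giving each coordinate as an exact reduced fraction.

T1 = [-1 0 0; 0 1 0; 0 0 1]
T2·T1 = [-1 0 4; 0 1 1; 0 0 1]
T3·…·T1 = [-3/2 0 6; 0 -2 -2; 0 0 1]
det M = 3; M⁻¹ = [-2/3 0 4; 0 -1/2 -1; 0 0 1]
M⁻¹ · (57/8, 2)ᵀ = (-3/4, -2)ᵀ

p = (-3/4, -2)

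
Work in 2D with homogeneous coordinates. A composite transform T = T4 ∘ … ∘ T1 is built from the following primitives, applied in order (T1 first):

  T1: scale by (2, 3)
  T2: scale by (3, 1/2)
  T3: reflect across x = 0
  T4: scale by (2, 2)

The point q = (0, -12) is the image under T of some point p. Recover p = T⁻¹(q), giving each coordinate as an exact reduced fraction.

p = (0, -4)

T1 = [2 0 0; 0 3 0; 0 0 1]
T2·T1 = [6 0 0; 0 3/2 0; 0 0 1]
T3·…·T1 = [-6 0 0; 0 3/2 0; 0 0 1]
T4·…·T1 = [-12 0 0; 0 3 0; 0 0 1]
det M = -36; M⁻¹ = [-1/12 0 0; 0 1/3 0; 0 0 1]
M⁻¹ · (0, -12)ᵀ = (0, -4)ᵀ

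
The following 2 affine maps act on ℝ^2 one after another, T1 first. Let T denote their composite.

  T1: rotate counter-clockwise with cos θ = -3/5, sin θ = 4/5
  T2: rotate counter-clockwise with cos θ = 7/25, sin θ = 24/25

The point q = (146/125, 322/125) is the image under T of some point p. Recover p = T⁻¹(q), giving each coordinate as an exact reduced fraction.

T1 = [-3/5 -4/5 0; 4/5 -3/5 0; 0 0 1]
T2·T1 = [-117/125 44/125 0; -44/125 -117/125 0; 0 0 1]
det M = 1; M⁻¹ = [-117/125 -44/125 0; 44/125 -117/125 0; 0 0 1]
M⁻¹ · (146/125, 322/125)ᵀ = (-2, -2)ᵀ

p = (-2, -2)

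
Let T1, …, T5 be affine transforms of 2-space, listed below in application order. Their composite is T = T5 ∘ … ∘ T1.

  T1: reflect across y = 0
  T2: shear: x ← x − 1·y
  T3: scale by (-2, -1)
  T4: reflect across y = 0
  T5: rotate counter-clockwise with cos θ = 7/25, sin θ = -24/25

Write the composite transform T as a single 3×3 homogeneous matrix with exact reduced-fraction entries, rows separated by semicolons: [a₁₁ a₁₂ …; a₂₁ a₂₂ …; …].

T = [-14/25 -38/25 0; 48/25 41/25 0; 0 0 1]

T1 = [1 0 0; 0 -1 0; 0 0 1]
T2·T1 = [1 1 0; 0 -1 0; 0 0 1]
T3·…·T1 = [-2 -2 0; 0 1 0; 0 0 1]
T4·…·T1 = [-2 -2 0; 0 -1 0; 0 0 1]
T5·…·T1 = [-14/25 -38/25 0; 48/25 41/25 0; 0 0 1]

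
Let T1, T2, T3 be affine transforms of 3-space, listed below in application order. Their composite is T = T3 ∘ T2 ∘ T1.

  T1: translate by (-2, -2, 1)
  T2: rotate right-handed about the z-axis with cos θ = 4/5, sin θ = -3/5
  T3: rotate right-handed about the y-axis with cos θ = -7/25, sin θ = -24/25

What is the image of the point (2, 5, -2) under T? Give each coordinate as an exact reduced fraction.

T1 translate by (-2, -2, 1): (2, 5, -2) → (0, 3, -1)
T2 rotate right-handed about the z-axis with cos θ = 4/5, sin θ = -3/5: (0, 3, -1) → (9/5, 12/5, -1)
T3 rotate right-handed about the y-axis with cos θ = -7/25, sin θ = -24/25: (9/5, 12/5, -1) → (57/125, 12/5, 251/125)

T(p) = (57/125, 12/5, 251/125)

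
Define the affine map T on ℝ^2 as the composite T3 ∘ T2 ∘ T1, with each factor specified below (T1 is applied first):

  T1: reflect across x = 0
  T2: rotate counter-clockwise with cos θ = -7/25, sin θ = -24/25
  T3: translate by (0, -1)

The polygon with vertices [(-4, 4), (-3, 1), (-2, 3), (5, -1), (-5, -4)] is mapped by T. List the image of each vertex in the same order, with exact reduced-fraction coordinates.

T1 reflect across x = 0: (-4, 4) → (4, 4); (-3, 1) → (3, 1); (-2, 3) → (2, 3); (5, -1) → (-5, -1); (-5, -4) → (5, -4)
T2 rotate counter-clockwise with cos θ = -7/25, sin θ = -24/25: (4, 4) → (68/25, -124/25); (3, 1) → (3/25, -79/25); (2, 3) → (58/25, -69/25); (-5, -1) → (11/25, 127/25); (5, -4) → (-131/25, -92/25)
T3 translate by (0, -1): (68/25, -124/25) → (68/25, -149/25); (3/25, -79/25) → (3/25, -104/25); (58/25, -69/25) → (58/25, -94/25); (11/25, 127/25) → (11/25, 102/25); (-131/25, -92/25) → (-131/25, -117/25)

image vertices: (68/25, -149/25), (3/25, -104/25), (58/25, -94/25), (11/25, 102/25), (-131/25, -117/25)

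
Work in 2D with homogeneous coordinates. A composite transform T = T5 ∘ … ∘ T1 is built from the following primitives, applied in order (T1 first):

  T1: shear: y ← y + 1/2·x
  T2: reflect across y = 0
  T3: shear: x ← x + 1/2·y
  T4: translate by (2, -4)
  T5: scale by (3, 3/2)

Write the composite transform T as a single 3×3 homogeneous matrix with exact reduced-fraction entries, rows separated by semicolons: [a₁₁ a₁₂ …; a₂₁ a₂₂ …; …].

T1 = [1 0 0; 1/2 1 0; 0 0 1]
T2·T1 = [1 0 0; -1/2 -1 0; 0 0 1]
T3·…·T1 = [3/4 -1/2 0; -1/2 -1 0; 0 0 1]
T4·…·T1 = [3/4 -1/2 2; -1/2 -1 -4; 0 0 1]
T5·…·T1 = [9/4 -3/2 6; -3/4 -3/2 -6; 0 0 1]

T = [9/4 -3/2 6; -3/4 -3/2 -6; 0 0 1]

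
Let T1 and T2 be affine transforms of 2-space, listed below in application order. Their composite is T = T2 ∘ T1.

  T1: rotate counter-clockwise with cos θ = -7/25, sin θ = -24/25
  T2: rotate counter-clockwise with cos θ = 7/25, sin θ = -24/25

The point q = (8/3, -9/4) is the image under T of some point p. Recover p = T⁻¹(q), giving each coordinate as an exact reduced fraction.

p = (-8/3, 9/4)

T1 = [-7/25 24/25 0; -24/25 -7/25 0; 0 0 1]
T2·T1 = [-1 0 0; 0 -1 0; 0 0 1]
det M = 1; M⁻¹ = [-1 0 0; 0 -1 0; 0 0 1]
M⁻¹ · (8/3, -9/4)ᵀ = (-8/3, 9/4)ᵀ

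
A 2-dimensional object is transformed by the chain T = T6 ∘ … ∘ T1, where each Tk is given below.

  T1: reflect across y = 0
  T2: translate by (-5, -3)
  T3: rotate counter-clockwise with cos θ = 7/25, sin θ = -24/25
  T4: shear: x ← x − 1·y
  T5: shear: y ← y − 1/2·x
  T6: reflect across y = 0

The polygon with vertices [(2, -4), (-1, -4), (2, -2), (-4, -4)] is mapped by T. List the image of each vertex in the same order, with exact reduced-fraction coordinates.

image vertices: (-76/25, -117/25), (-169/25, -471/50), (-22/5, -24/5), (-262/25, -354/25)

T1 reflect across y = 0: (2, -4) → (2, 4); (-1, -4) → (-1, 4); (2, -2) → (2, 2); (-4, -4) → (-4, 4)
T2 translate by (-5, -3): (2, 4) → (-3, 1); (-1, 4) → (-6, 1); (2, 2) → (-3, -1); (-4, 4) → (-9, 1)
T3 rotate counter-clockwise with cos θ = 7/25, sin θ = -24/25: (-3, 1) → (3/25, 79/25); (-6, 1) → (-18/25, 151/25); (-3, -1) → (-9/5, 13/5); (-9, 1) → (-39/25, 223/25)
T4 shear: x ← x − 1·y: (3/25, 79/25) → (-76/25, 79/25); (-18/25, 151/25) → (-169/25, 151/25); (-9/5, 13/5) → (-22/5, 13/5); (-39/25, 223/25) → (-262/25, 223/25)
T5 shear: y ← y − 1/2·x: (-76/25, 79/25) → (-76/25, 117/25); (-169/25, 151/25) → (-169/25, 471/50); (-22/5, 13/5) → (-22/5, 24/5); (-262/25, 223/25) → (-262/25, 354/25)
T6 reflect across y = 0: (-76/25, 117/25) → (-76/25, -117/25); (-169/25, 471/50) → (-169/25, -471/50); (-22/5, 24/5) → (-22/5, -24/5); (-262/25, 354/25) → (-262/25, -354/25)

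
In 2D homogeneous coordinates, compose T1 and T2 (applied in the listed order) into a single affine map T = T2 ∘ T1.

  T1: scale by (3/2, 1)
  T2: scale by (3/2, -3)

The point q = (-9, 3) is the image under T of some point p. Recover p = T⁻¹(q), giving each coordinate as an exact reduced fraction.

p = (-4, -1)

T1 = [3/2 0 0; 0 1 0; 0 0 1]
T2·T1 = [9/4 0 0; 0 -3 0; 0 0 1]
det M = -27/4; M⁻¹ = [4/9 0 0; 0 -1/3 0; 0 0 1]
M⁻¹ · (-9, 3)ᵀ = (-4, -1)ᵀ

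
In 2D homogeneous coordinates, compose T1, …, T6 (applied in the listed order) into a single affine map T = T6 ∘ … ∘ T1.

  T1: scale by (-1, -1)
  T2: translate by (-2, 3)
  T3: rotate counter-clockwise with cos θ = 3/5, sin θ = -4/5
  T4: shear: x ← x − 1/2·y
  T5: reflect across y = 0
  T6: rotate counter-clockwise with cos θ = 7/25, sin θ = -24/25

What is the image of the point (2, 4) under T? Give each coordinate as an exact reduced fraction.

T1 scale by (-1, -1): (2, 4) → (-2, -4)
T2 translate by (-2, 3): (-2, -4) → (-4, -1)
T3 rotate counter-clockwise with cos θ = 3/5, sin θ = -4/5: (-4, -1) → (-16/5, 13/5)
T4 shear: x ← x − 1/2·y: (-16/5, 13/5) → (-9/2, 13/5)
T5 reflect across y = 0: (-9/2, 13/5) → (-9/2, -13/5)
T6 rotate counter-clockwise with cos θ = 7/25, sin θ = -24/25: (-9/2, -13/5) → (-939/250, 449/125)

T(p) = (-939/250, 449/125)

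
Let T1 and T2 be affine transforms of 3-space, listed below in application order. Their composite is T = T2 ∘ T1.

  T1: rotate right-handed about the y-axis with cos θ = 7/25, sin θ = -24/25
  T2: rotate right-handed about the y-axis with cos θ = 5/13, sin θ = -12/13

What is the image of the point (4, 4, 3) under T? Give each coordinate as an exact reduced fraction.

T1 rotate right-handed about the y-axis with cos θ = 7/25, sin θ = -24/25: (4, 4, 3) → (-44/25, 4, 117/25)
T2 rotate right-handed about the y-axis with cos θ = 5/13, sin θ = -12/13: (-44/25, 4, 117/25) → (-1624/325, 4, 57/325)

T(p) = (-1624/325, 4, 57/325)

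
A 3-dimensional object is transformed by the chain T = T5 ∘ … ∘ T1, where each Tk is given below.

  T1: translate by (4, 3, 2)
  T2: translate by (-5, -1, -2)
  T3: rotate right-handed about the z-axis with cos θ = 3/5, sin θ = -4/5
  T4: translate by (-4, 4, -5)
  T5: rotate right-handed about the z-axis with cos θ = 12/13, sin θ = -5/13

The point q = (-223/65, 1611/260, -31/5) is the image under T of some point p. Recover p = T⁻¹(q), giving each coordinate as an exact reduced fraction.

T1 = [1 0 0 4; 0 1 0 3; 0 0 1 2; 0 0 0 1]
T2·T1 = [1 0 0 -1; 0 1 0 2; 0 0 1 0; 0 0 0 1]
T3·…·T1 = [3/5 4/5 0 1; -4/5 3/5 0 2; 0 0 1 0; 0 0 0 1]
T4·…·T1 = [3/5 4/5 0 -3; -4/5 3/5 0 6; 0 0 1 -5; 0 0 0 1]
T5·…·T1 = [16/65 63/65 0 -6/13; -63/65 16/65 0 87/13; 0 0 1 -5; 0 0 0 1]
det M = 1; M⁻¹ = [16/65 -63/65 0 33/5; 63/65 16/65 0 -6/5; 0 0 1 5; 0 0 0 1]
M⁻¹ · (-223/65, 1611/260, -31/5)ᵀ = (-1/4, -3, -6/5)ᵀ

p = (-1/4, -3, -6/5)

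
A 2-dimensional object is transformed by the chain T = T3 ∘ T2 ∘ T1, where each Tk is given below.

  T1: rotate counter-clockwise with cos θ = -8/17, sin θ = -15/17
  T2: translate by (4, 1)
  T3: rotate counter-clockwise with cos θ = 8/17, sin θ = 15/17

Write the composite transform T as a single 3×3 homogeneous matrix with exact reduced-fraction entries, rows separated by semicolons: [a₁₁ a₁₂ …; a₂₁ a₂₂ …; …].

T = [161/289 240/289 1; -240/289 161/289 4; 0 0 1]

T1 = [-8/17 15/17 0; -15/17 -8/17 0; 0 0 1]
T2·T1 = [-8/17 15/17 4; -15/17 -8/17 1; 0 0 1]
T3·…·T1 = [161/289 240/289 1; -240/289 161/289 4; 0 0 1]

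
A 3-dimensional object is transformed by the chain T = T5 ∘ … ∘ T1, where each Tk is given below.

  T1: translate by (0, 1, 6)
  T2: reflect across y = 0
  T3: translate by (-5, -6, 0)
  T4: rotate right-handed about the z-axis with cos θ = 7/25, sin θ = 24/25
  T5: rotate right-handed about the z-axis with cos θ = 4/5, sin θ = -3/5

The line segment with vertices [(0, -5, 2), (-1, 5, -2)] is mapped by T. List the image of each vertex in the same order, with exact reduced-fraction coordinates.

image vertices: (-14/5, -23/5, 8), (12/5, -66/5, 4)

T1 translate by (0, 1, 6): (0, -5, 2) → (0, -4, 8); (-1, 5, -2) → (-1, 6, 4)
T2 reflect across y = 0: (0, -4, 8) → (0, 4, 8); (-1, 6, 4) → (-1, -6, 4)
T3 translate by (-5, -6, 0): (0, 4, 8) → (-5, -2, 8); (-1, -6, 4) → (-6, -12, 4)
T4 rotate right-handed about the z-axis with cos θ = 7/25, sin θ = 24/25: (-5, -2, 8) → (13/25, -134/25, 8); (-6, -12, 4) → (246/25, -228/25, 4)
T5 rotate right-handed about the z-axis with cos θ = 4/5, sin θ = -3/5: (13/25, -134/25, 8) → (-14/5, -23/5, 8); (246/25, -228/25, 4) → (12/5, -66/5, 4)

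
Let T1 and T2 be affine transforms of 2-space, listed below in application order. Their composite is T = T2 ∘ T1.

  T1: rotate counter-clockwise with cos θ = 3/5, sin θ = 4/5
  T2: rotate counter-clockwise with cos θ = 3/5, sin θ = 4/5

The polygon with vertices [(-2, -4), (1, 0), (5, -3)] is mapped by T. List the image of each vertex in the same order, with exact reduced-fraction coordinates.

image vertices: (22/5, -4/5), (-7/25, 24/25), (37/25, 141/25)

T1 rotate counter-clockwise with cos θ = 3/5, sin θ = 4/5: (-2, -4) → (2, -4); (1, 0) → (3/5, 4/5); (5, -3) → (27/5, 11/5)
T2 rotate counter-clockwise with cos θ = 3/5, sin θ = 4/5: (2, -4) → (22/5, -4/5); (3/5, 4/5) → (-7/25, 24/25); (27/5, 11/5) → (37/25, 141/25)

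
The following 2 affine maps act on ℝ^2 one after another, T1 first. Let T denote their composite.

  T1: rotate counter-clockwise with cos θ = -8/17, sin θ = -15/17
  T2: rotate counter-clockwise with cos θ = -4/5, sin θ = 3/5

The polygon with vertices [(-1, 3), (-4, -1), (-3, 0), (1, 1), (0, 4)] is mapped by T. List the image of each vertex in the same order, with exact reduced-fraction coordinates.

image vertices: (-37/17, 39/17), (-16/5, -13/5), (-231/85, -108/85), (41/85, 113/85), (-144/85, 308/85)

T1 rotate counter-clockwise with cos θ = -8/17, sin θ = -15/17: (-1, 3) → (53/17, -9/17); (-4, -1) → (1, 4); (-3, 0) → (24/17, 45/17); (1, 1) → (7/17, -23/17); (0, 4) → (60/17, -32/17)
T2 rotate counter-clockwise with cos θ = -4/5, sin θ = 3/5: (53/17, -9/17) → (-37/17, 39/17); (1, 4) → (-16/5, -13/5); (24/17, 45/17) → (-231/85, -108/85); (7/17, -23/17) → (41/85, 113/85); (60/17, -32/17) → (-144/85, 308/85)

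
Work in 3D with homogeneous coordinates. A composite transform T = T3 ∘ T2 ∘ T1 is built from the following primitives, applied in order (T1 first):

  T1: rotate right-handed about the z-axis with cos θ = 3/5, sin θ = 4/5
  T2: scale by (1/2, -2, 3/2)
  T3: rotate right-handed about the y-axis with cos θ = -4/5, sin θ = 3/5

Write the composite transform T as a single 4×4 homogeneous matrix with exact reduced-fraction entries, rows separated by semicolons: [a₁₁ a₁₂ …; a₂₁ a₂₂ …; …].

T = [-6/25 8/25 9/10 0; -8/5 -6/5 0 0; -9/50 6/25 -6/5 0; 0 0 0 1]

T1 = [3/5 -4/5 0 0; 4/5 3/5 0 0; 0 0 1 0; 0 0 0 1]
T2·T1 = [3/10 -2/5 0 0; -8/5 -6/5 0 0; 0 0 3/2 0; 0 0 0 1]
T3·…·T1 = [-6/25 8/25 9/10 0; -8/5 -6/5 0 0; -9/50 6/25 -6/5 0; 0 0 0 1]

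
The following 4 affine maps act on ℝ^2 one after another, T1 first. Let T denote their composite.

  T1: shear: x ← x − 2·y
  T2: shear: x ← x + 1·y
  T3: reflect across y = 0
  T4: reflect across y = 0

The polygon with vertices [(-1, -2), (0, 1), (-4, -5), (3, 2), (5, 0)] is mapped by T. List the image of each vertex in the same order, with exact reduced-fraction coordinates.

image vertices: (1, -2), (-1, 1), (1, -5), (1, 2), (5, 0)

T1 shear: x ← x − 2·y: (-1, -2) → (3, -2); (0, 1) → (-2, 1); (-4, -5) → (6, -5); (3, 2) → (-1, 2); (5, 0) → (5, 0)
T2 shear: x ← x + 1·y: (3, -2) → (1, -2); (-2, 1) → (-1, 1); (6, -5) → (1, -5); (-1, 2) → (1, 2); (5, 0) → (5, 0)
T3 reflect across y = 0: (1, -2) → (1, 2); (-1, 1) → (-1, -1); (1, -5) → (1, 5); (1, 2) → (1, -2); (5, 0) → (5, 0)
T4 reflect across y = 0: (1, 2) → (1, -2); (-1, -1) → (-1, 1); (1, 5) → (1, -5); (1, -2) → (1, 2); (5, 0) → (5, 0)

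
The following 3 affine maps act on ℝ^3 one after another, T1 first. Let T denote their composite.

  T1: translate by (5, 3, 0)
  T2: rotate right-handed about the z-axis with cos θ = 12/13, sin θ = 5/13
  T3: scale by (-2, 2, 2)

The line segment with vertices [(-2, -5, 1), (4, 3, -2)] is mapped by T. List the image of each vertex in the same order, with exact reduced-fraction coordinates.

T1 translate by (5, 3, 0): (-2, -5, 1) → (3, -2, 1); (4, 3, -2) → (9, 6, -2)
T2 rotate right-handed about the z-axis with cos θ = 12/13, sin θ = 5/13: (3, -2, 1) → (46/13, -9/13, 1); (9, 6, -2) → (6, 9, -2)
T3 scale by (-2, 2, 2): (46/13, -9/13, 1) → (-92/13, -18/13, 2); (6, 9, -2) → (-12, 18, -4)

image vertices: (-92/13, -18/13, 2), (-12, 18, -4)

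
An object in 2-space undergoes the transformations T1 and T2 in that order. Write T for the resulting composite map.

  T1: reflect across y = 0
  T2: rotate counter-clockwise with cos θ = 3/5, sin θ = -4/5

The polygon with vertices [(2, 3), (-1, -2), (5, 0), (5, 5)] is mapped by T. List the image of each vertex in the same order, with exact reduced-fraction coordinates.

T1 reflect across y = 0: (2, 3) → (2, -3); (-1, -2) → (-1, 2); (5, 0) → (5, 0); (5, 5) → (5, -5)
T2 rotate counter-clockwise with cos θ = 3/5, sin θ = -4/5: (2, -3) → (-6/5, -17/5); (-1, 2) → (1, 2); (5, 0) → (3, -4); (5, -5) → (-1, -7)

image vertices: (-6/5, -17/5), (1, 2), (3, -4), (-1, -7)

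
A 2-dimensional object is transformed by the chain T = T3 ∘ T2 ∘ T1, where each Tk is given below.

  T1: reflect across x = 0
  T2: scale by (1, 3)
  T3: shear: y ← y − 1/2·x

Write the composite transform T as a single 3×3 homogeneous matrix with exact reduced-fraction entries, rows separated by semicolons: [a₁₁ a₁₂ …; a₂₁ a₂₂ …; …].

T1 = [-1 0 0; 0 1 0; 0 0 1]
T2·T1 = [-1 0 0; 0 3 0; 0 0 1]
T3·…·T1 = [-1 0 0; 1/2 3 0; 0 0 1]

T = [-1 0 0; 1/2 3 0; 0 0 1]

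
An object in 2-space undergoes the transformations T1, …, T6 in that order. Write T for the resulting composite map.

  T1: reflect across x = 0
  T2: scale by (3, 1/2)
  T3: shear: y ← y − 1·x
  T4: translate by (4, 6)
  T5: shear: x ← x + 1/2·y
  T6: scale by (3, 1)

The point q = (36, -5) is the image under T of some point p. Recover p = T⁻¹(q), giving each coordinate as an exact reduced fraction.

p = (-7/2, -1)

T1 = [-1 0 0; 0 1 0; 0 0 1]
T2·T1 = [-3 0 0; 0 1/2 0; 0 0 1]
T3·…·T1 = [-3 0 0; 3 1/2 0; 0 0 1]
T4·…·T1 = [-3 0 4; 3 1/2 6; 0 0 1]
T5·…·T1 = [-3/2 1/4 7; 3 1/2 6; 0 0 1]
T6·…·T1 = [-9/2 3/4 21; 3 1/2 6; 0 0 1]
det M = -9/2; M⁻¹ = [-1/9 1/6 4/3; 2/3 1 -20; 0 0 1]
M⁻¹ · (36, -5)ᵀ = (-7/2, -1)ᵀ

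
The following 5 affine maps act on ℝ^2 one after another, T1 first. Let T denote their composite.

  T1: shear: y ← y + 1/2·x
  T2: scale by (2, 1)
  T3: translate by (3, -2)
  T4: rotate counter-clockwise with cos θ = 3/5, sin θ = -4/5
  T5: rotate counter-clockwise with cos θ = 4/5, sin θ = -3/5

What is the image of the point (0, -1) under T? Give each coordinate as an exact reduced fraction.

T(p) = (-3, -3)

T1 shear: y ← y + 1/2·x: (0, -1) → (0, -1)
T2 scale by (2, 1): (0, -1) → (0, -1)
T3 translate by (3, -2): (0, -1) → (3, -3)
T4 rotate counter-clockwise with cos θ = 3/5, sin θ = -4/5: (3, -3) → (-3/5, -21/5)
T5 rotate counter-clockwise with cos θ = 4/5, sin θ = -3/5: (-3/5, -21/5) → (-3, -3)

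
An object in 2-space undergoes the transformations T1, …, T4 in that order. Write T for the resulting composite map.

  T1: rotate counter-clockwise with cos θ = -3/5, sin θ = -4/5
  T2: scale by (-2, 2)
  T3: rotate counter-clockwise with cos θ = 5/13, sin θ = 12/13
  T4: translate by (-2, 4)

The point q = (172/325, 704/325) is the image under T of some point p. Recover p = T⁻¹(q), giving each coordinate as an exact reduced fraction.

T1 = [-3/5 4/5 0; -4/5 -3/5 0; 0 0 1]
T2·T1 = [6/5 -8/5 0; -8/5 -6/5 0; 0 0 1]
T3·…·T1 = [126/65 32/65 0; 32/65 -126/65 0; 0 0 1]
T4·…·T1 = [126/65 32/65 -2; 32/65 -126/65 4; 0 0 1]
det M = -4; M⁻¹ = [63/130 8/65 31/65; 8/65 -63/130 142/65; 0 0 1]
M⁻¹ · (172/325, 704/325)ᵀ = (1, 6/5)ᵀ

p = (1, 6/5)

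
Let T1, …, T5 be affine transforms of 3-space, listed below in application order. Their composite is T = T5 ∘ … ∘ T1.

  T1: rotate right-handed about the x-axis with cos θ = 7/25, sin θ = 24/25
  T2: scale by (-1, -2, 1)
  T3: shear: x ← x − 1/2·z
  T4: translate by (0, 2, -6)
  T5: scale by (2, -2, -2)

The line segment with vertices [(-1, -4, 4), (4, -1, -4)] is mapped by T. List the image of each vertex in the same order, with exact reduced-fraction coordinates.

image vertices: (118/25, -596/25, 436/25), (-148/25, 256/25, 404/25)

T1 rotate right-handed about the x-axis with cos θ = 7/25, sin θ = 24/25: (-1, -4, 4) → (-1, -124/25, -68/25); (4, -1, -4) → (4, 89/25, -52/25)
T2 scale by (-1, -2, 1): (-1, -124/25, -68/25) → (1, 248/25, -68/25); (4, 89/25, -52/25) → (-4, -178/25, -52/25)
T3 shear: x ← x − 1/2·z: (1, 248/25, -68/25) → (59/25, 248/25, -68/25); (-4, -178/25, -52/25) → (-74/25, -178/25, -52/25)
T4 translate by (0, 2, -6): (59/25, 248/25, -68/25) → (59/25, 298/25, -218/25); (-74/25, -178/25, -52/25) → (-74/25, -128/25, -202/25)
T5 scale by (2, -2, -2): (59/25, 298/25, -218/25) → (118/25, -596/25, 436/25); (-74/25, -128/25, -202/25) → (-148/25, 256/25, 404/25)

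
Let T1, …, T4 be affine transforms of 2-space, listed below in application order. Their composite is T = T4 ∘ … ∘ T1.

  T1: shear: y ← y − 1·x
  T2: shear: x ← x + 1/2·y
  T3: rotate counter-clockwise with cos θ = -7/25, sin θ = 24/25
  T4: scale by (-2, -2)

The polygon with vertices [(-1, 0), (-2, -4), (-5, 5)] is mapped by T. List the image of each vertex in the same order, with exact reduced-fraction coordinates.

T1 shear: y ← y − 1·x: (-1, 0) → (-1, 1); (-2, -4) → (-2, -2); (-5, 5) → (-5, 10)
T2 shear: x ← x + 1/2·y: (-1, 1) → (-1/2, 1); (-2, -2) → (-3, -2); (-5, 10) → (0, 10)
T3 rotate counter-clockwise with cos θ = -7/25, sin θ = 24/25: (-1/2, 1) → (-41/50, -19/25); (-3, -2) → (69/25, -58/25); (0, 10) → (-48/5, -14/5)
T4 scale by (-2, -2): (-41/50, -19/25) → (41/25, 38/25); (69/25, -58/25) → (-138/25, 116/25); (-48/5, -14/5) → (96/5, 28/5)

image vertices: (41/25, 38/25), (-138/25, 116/25), (96/5, 28/5)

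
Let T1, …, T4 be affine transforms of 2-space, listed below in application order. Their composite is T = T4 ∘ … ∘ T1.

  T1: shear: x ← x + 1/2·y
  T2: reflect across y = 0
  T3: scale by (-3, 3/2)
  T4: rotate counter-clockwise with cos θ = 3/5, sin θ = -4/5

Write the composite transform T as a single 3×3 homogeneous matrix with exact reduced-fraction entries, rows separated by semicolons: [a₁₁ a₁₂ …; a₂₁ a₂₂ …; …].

T = [-9/5 -21/10 0; 12/5 3/10 0; 0 0 1]

T1 = [1 1/2 0; 0 1 0; 0 0 1]
T2·T1 = [1 1/2 0; 0 -1 0; 0 0 1]
T3·…·T1 = [-3 -3/2 0; 0 -3/2 0; 0 0 1]
T4·…·T1 = [-9/5 -21/10 0; 12/5 3/10 0; 0 0 1]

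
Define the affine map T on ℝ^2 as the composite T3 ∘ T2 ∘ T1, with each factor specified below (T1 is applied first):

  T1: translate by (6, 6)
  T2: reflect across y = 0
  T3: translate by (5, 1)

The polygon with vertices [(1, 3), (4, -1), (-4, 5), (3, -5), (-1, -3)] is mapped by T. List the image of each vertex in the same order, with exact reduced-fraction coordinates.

image vertices: (12, -8), (15, -4), (7, -10), (14, 0), (10, -2)

T1 translate by (6, 6): (1, 3) → (7, 9); (4, -1) → (10, 5); (-4, 5) → (2, 11); (3, -5) → (9, 1); (-1, -3) → (5, 3)
T2 reflect across y = 0: (7, 9) → (7, -9); (10, 5) → (10, -5); (2, 11) → (2, -11); (9, 1) → (9, -1); (5, 3) → (5, -3)
T3 translate by (5, 1): (7, -9) → (12, -8); (10, -5) → (15, -4); (2, -11) → (7, -10); (9, -1) → (14, 0); (5, -3) → (10, -2)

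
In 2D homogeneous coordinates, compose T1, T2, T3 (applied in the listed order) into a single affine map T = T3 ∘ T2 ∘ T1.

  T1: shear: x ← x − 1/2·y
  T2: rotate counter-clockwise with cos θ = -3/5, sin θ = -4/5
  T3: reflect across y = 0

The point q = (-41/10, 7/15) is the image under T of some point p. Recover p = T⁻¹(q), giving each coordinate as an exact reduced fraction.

p = (4/3, -3)

T1 = [1 -1/2 0; 0 1 0; 0 0 1]
T2·T1 = [-3/5 11/10 0; -4/5 -1/5 0; 0 0 1]
T3·…·T1 = [-3/5 11/10 0; 4/5 1/5 0; 0 0 1]
det M = -1; M⁻¹ = [-1/5 11/10 0; 4/5 3/5 0; 0 0 1]
M⁻¹ · (-41/10, 7/15)ᵀ = (4/3, -3)ᵀ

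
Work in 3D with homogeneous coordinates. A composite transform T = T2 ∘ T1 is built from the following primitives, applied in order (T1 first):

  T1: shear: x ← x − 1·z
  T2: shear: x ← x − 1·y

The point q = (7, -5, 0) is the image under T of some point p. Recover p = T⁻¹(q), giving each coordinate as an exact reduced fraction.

T1 = [1 0 -1 0; 0 1 0 0; 0 0 1 0; 0 0 0 1]
T2·T1 = [1 -1 -1 0; 0 1 0 0; 0 0 1 0; 0 0 0 1]
det M = 1; M⁻¹ = [1 1 1 0; 0 1 0 0; 0 0 1 0; 0 0 0 1]
M⁻¹ · (7, -5, 0)ᵀ = (2, -5, 0)ᵀ

p = (2, -5, 0)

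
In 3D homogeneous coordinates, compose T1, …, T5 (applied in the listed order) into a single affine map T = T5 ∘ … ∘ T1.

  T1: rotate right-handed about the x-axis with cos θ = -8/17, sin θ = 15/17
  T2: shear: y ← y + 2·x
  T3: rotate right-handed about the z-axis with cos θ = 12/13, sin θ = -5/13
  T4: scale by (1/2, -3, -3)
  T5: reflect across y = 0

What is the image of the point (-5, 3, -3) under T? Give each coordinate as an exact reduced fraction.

T(p) = (-1765/442, -4089/221, -207/17)

T1 rotate right-handed about the x-axis with cos θ = -8/17, sin θ = 15/17: (-5, 3, -3) → (-5, 21/17, 69/17)
T2 shear: y ← y + 2·x: (-5, 21/17, 69/17) → (-5, -149/17, 69/17)
T3 rotate right-handed about the z-axis with cos θ = 12/13, sin θ = -5/13: (-5, -149/17, 69/17) → (-1765/221, -1363/221, 69/17)
T4 scale by (1/2, -3, -3): (-1765/221, -1363/221, 69/17) → (-1765/442, 4089/221, -207/17)
T5 reflect across y = 0: (-1765/442, 4089/221, -207/17) → (-1765/442, -4089/221, -207/17)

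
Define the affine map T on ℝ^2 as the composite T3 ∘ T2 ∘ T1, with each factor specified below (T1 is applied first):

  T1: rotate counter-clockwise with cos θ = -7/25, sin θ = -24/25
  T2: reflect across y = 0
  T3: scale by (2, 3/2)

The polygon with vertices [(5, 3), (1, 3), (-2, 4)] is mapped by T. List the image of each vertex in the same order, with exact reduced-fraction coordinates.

image vertices: (74/25, 423/50), (26/5, 27/10), (44/5, -6/5)

T1 rotate counter-clockwise with cos θ = -7/25, sin θ = -24/25: (5, 3) → (37/25, -141/25); (1, 3) → (13/5, -9/5); (-2, 4) → (22/5, 4/5)
T2 reflect across y = 0: (37/25, -141/25) → (37/25, 141/25); (13/5, -9/5) → (13/5, 9/5); (22/5, 4/5) → (22/5, -4/5)
T3 scale by (2, 3/2): (37/25, 141/25) → (74/25, 423/50); (13/5, 9/5) → (26/5, 27/10); (22/5, -4/5) → (44/5, -6/5)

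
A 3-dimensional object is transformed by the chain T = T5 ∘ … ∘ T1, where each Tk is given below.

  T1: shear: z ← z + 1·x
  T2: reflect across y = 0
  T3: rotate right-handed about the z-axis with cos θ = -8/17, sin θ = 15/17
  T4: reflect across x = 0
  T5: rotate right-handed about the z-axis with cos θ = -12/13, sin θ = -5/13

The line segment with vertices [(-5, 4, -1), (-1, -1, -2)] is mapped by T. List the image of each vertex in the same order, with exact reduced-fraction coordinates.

T1 shear: z ← z + 1·x: (-5, 4, -1) → (-5, 4, -6); (-1, -1, -2) → (-1, -1, -3)
T2 reflect across y = 0: (-5, 4, -6) → (-5, -4, -6); (-1, -1, -3) → (-1, 1, -3)
T3 rotate right-handed about the z-axis with cos θ = -8/17, sin θ = 15/17: (-5, -4, -6) → (100/17, -43/17, -6); (-1, 1, -3) → (-7/17, -23/17, -3)
T4 reflect across x = 0: (100/17, -43/17, -6) → (-100/17, -43/17, -6); (-7/17, -23/17, -3) → (7/17, -23/17, -3)
T5 rotate right-handed about the z-axis with cos θ = -12/13, sin θ = -5/13: (-100/17, -43/17, -6) → (985/221, 1016/221, -6); (7/17, -23/17, -3) → (-199/221, 241/221, -3)

image vertices: (985/221, 1016/221, -6), (-199/221, 241/221, -3)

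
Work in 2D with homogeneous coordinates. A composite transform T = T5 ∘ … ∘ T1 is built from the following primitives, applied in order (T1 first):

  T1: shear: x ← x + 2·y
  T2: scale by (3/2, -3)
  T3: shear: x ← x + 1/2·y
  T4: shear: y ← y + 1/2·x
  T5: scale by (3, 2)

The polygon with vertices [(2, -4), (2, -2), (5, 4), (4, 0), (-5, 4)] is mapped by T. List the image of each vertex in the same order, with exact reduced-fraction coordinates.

image vertices: (-9, 21), (0, 12), (81/2, -21/2), (18, 6), (-9/2, -51/2)

T1 shear: x ← x + 2·y: (2, -4) → (-6, -4); (2, -2) → (-2, -2); (5, 4) → (13, 4); (4, 0) → (4, 0); (-5, 4) → (3, 4)
T2 scale by (3/2, -3): (-6, -4) → (-9, 12); (-2, -2) → (-3, 6); (13, 4) → (39/2, -12); (4, 0) → (6, 0); (3, 4) → (9/2, -12)
T3 shear: x ← x + 1/2·y: (-9, 12) → (-3, 12); (-3, 6) → (0, 6); (39/2, -12) → (27/2, -12); (6, 0) → (6, 0); (9/2, -12) → (-3/2, -12)
T4 shear: y ← y + 1/2·x: (-3, 12) → (-3, 21/2); (0, 6) → (0, 6); (27/2, -12) → (27/2, -21/4); (6, 0) → (6, 3); (-3/2, -12) → (-3/2, -51/4)
T5 scale by (3, 2): (-3, 21/2) → (-9, 21); (0, 6) → (0, 12); (27/2, -21/4) → (81/2, -21/2); (6, 3) → (18, 6); (-3/2, -51/4) → (-9/2, -51/2)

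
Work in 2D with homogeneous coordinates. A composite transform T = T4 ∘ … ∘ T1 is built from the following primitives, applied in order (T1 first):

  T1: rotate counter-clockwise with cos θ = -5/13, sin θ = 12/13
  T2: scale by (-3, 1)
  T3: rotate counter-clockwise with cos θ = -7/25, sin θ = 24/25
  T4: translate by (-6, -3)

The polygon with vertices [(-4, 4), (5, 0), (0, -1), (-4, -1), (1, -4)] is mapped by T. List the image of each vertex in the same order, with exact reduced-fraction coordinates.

image vertices: (-906/325, 1517/325), (-783/65, 81/65), (-1818/325, -1874/325), (-246/325, -2978/325), (-363/65, -859/65)

T1 rotate counter-clockwise with cos θ = -5/13, sin θ = 12/13: (-4, 4) → (-28/13, -68/13); (5, 0) → (-25/13, 60/13); (0, -1) → (12/13, 5/13); (-4, -1) → (32/13, -43/13); (1, -4) → (43/13, 32/13)
T2 scale by (-3, 1): (-28/13, -68/13) → (84/13, -68/13); (-25/13, 60/13) → (75/13, 60/13); (12/13, 5/13) → (-36/13, 5/13); (32/13, -43/13) → (-96/13, -43/13); (43/13, 32/13) → (-129/13, 32/13)
T3 rotate counter-clockwise with cos θ = -7/25, sin θ = 24/25: (84/13, -68/13) → (1044/325, 2492/325); (75/13, 60/13) → (-393/65, 276/65); (-36/13, 5/13) → (132/325, -899/325); (-96/13, -43/13) → (1704/325, -2003/325); (-129/13, 32/13) → (27/65, -664/65)
T4 translate by (-6, -3): (1044/325, 2492/325) → (-906/325, 1517/325); (-393/65, 276/65) → (-783/65, 81/65); (132/325, -899/325) → (-1818/325, -1874/325); (1704/325, -2003/325) → (-246/325, -2978/325); (27/65, -664/65) → (-363/65, -859/65)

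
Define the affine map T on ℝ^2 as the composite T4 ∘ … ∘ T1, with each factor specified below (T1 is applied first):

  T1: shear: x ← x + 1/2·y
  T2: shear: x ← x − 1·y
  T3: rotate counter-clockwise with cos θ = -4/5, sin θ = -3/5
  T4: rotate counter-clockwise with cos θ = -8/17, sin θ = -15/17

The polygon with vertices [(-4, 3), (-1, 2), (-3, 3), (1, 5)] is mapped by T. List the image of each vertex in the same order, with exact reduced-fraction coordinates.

image vertices: (-361/170, -501/85), (-142/85, -194/85), (-387/170, -417/85), (-801/170, -191/85)

T1 shear: x ← x + 1/2·y: (-4, 3) → (-5/2, 3); (-1, 2) → (0, 2); (-3, 3) → (-3/2, 3); (1, 5) → (7/2, 5)
T2 shear: x ← x − 1·y: (-5/2, 3) → (-11/2, 3); (0, 2) → (-2, 2); (-3/2, 3) → (-9/2, 3); (7/2, 5) → (-3/2, 5)
T3 rotate counter-clockwise with cos θ = -4/5, sin θ = -3/5: (-11/2, 3) → (31/5, 9/10); (-2, 2) → (14/5, -2/5); (-9/2, 3) → (27/5, 3/10); (-3/2, 5) → (21/5, -31/10)
T4 rotate counter-clockwise with cos θ = -8/17, sin θ = -15/17: (31/5, 9/10) → (-361/170, -501/85); (14/5, -2/5) → (-142/85, -194/85); (27/5, 3/10) → (-387/170, -417/85); (21/5, -31/10) → (-801/170, -191/85)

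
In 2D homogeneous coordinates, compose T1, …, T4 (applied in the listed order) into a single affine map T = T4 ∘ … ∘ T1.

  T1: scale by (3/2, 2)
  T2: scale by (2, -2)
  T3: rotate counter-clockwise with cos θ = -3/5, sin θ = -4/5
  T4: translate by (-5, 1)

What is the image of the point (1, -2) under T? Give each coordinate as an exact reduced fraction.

T1 scale by (3/2, 2): (1, -2) → (3/2, -4)
T2 scale by (2, -2): (3/2, -4) → (3, 8)
T3 rotate counter-clockwise with cos θ = -3/5, sin θ = -4/5: (3, 8) → (23/5, -36/5)
T4 translate by (-5, 1): (23/5, -36/5) → (-2/5, -31/5)

T(p) = (-2/5, -31/5)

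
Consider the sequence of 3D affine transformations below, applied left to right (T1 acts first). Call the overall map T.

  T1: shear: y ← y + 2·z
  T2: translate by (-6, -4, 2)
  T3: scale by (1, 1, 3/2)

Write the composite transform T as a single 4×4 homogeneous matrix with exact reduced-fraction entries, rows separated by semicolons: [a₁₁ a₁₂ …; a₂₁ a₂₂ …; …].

T1 = [1 0 0 0; 0 1 2 0; 0 0 1 0; 0 0 0 1]
T2·T1 = [1 0 0 -6; 0 1 2 -4; 0 0 1 2; 0 0 0 1]
T3·…·T1 = [1 0 0 -6; 0 1 2 -4; 0 0 3/2 3; 0 0 0 1]

T = [1 0 0 -6; 0 1 2 -4; 0 0 3/2 3; 0 0 0 1]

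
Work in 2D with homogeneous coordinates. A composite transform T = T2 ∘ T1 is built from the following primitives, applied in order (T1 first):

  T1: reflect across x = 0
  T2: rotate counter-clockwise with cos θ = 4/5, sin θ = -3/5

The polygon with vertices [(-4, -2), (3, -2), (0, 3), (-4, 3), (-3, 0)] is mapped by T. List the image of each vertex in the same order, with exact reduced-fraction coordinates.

T1 reflect across x = 0: (-4, -2) → (4, -2); (3, -2) → (-3, -2); (0, 3) → (0, 3); (-4, 3) → (4, 3); (-3, 0) → (3, 0)
T2 rotate counter-clockwise with cos θ = 4/5, sin θ = -3/5: (4, -2) → (2, -4); (-3, -2) → (-18/5, 1/5); (0, 3) → (9/5, 12/5); (4, 3) → (5, 0); (3, 0) → (12/5, -9/5)

image vertices: (2, -4), (-18/5, 1/5), (9/5, 12/5), (5, 0), (12/5, -9/5)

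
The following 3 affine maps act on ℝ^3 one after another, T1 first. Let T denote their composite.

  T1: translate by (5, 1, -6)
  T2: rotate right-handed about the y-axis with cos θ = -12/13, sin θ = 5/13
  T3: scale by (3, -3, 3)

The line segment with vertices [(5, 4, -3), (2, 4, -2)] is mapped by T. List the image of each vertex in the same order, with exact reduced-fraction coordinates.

image vertices: (-495/13, -15, 174/13), (-372/13, -15, 183/13)

T1 translate by (5, 1, -6): (5, 4, -3) → (10, 5, -9); (2, 4, -2) → (7, 5, -8)
T2 rotate right-handed about the y-axis with cos θ = -12/13, sin θ = 5/13: (10, 5, -9) → (-165/13, 5, 58/13); (7, 5, -8) → (-124/13, 5, 61/13)
T3 scale by (3, -3, 3): (-165/13, 5, 58/13) → (-495/13, -15, 174/13); (-124/13, 5, 61/13) → (-372/13, -15, 183/13)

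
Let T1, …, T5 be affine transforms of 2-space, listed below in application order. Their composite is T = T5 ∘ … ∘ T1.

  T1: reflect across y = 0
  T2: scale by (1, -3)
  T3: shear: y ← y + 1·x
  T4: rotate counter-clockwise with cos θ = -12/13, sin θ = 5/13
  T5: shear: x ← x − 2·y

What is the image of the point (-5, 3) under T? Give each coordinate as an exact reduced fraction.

T1 reflect across y = 0: (-5, 3) → (-5, -3)
T2 scale by (1, -3): (-5, -3) → (-5, 9)
T3 shear: y ← y + 1·x: (-5, 9) → (-5, 4)
T4 rotate counter-clockwise with cos θ = -12/13, sin θ = 5/13: (-5, 4) → (40/13, -73/13)
T5 shear: x ← x − 2·y: (40/13, -73/13) → (186/13, -73/13)

T(p) = (186/13, -73/13)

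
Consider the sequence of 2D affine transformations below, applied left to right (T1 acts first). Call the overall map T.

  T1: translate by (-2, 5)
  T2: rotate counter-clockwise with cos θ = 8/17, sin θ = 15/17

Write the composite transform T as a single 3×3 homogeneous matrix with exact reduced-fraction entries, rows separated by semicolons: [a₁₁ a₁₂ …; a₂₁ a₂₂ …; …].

T = [8/17 -15/17 -91/17; 15/17 8/17 10/17; 0 0 1]

T1 = [1 0 -2; 0 1 5; 0 0 1]
T2·T1 = [8/17 -15/17 -91/17; 15/17 8/17 10/17; 0 0 1]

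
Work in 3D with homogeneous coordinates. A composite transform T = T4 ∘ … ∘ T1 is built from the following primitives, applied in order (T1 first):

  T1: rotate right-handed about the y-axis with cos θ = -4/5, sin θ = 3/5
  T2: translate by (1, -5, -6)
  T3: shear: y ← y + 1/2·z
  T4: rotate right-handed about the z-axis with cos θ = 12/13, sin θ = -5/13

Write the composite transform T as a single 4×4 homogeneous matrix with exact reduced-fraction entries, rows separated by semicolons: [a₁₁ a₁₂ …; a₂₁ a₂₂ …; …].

T1 = [-4/5 0 3/5 0; 0 1 0 0; -3/5 0 -4/5 0; 0 0 0 1]
T2·T1 = [-4/5 0 3/5 1; 0 1 0 -5; -3/5 0 -4/5 -6; 0 0 0 1]
T3·…·T1 = [-4/5 0 3/5 1; -3/10 1 -2/5 -8; -3/5 0 -4/5 -6; 0 0 0 1]
T4·…·T1 = [-111/130 5/13 2/5 -28/13; 2/65 12/13 -3/5 -101/13; -3/5 0 -4/5 -6; 0 0 0 1]

T = [-111/130 5/13 2/5 -28/13; 2/65 12/13 -3/5 -101/13; -3/5 0 -4/5 -6; 0 0 0 1]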